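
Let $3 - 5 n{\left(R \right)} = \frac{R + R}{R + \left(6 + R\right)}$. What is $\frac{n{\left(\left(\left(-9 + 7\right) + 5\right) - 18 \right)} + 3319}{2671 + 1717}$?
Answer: $\frac{66387}{87760} \approx 0.75646$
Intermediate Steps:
$n{\left(R \right)} = \frac{3}{5} - \frac{2 R}{5 \left(6 + 2 R\right)}$ ($n{\left(R \right)} = \frac{3}{5} - \frac{\left(R + R\right) \frac{1}{R + \left(6 + R\right)}}{5} = \frac{3}{5} - \frac{2 R \frac{1}{6 + 2 R}}{5} = \frac{3}{5} - \frac{2 R}{5 \left(6 + 2 R\right)}$)
$\frac{n{\left(\left(\left(-9 + 7\right) + 5\right) - 18 \right)} + 3319}{2671 + 1717} = \frac{\frac{9 + 2 \left(\left(\left(-9 + 7\right) + 5\right) - 18\right)}{5 \left(3 + \left(\left(\left(-9 + 7\right) + 5\right) - 18\right)\right)} + 3319}{2671 + 1717} = \frac{\frac{9 + 2 \left(\left(-2 + 5\right) - 18\right)}{5 \left(3 + \left(\left(-2 + 5\right) - 18\right)\right)} + 3319}{4388} = \left(\frac{9 + 2 \left(3 - 18\right)}{5 \left(3 + \left(3 - 18\right)\right)} + 3319\right) \frac{1}{4388} = \left(\frac{9 + 2 \left(-15\right)}{5 \left(3 - 15\right)} + 3319\right) \frac{1}{4388} = \left(\frac{9 - 30}{5 \left(-12\right)} + 3319\right) \frac{1}{4388} = \left(\frac{1}{5} \left(- \frac{1}{12}\right) \left(-21\right) + 3319\right) \frac{1}{4388} = \left(\frac{7}{20} + 3319\right) \frac{1}{4388} = \frac{66387}{20} \cdot \frac{1}{4388} = \frac{66387}{87760}$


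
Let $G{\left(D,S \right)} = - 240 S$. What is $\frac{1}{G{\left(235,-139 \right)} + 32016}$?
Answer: $\frac{1}{65376} \approx 1.5296 \cdot 10^{-5}$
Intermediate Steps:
$\frac{1}{G{\left(235,-139 \right)} + 32016} = \frac{1}{\left(-240\right) \left(-139\right) + 32016} = \frac{1}{33360 + 32016} = \frac{1}{65376}$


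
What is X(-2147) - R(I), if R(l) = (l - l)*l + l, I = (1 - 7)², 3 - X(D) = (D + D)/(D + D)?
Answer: -34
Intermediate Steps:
X(D) = 2 (X(D) = 3 - (D + D)/(D + D) = 3 - 2*D/(2*D) = 3 - 2*D*1/(2*D) = 3 - 1*1 = 3 - 1 = 2)
I = 36 (I = (-6)² = 36)
R(l) = l (R(l) = 0*l + l = 0 + l = l)
X(-2147) - R(I) = 2 - 1*36 = 2 - 36 = -34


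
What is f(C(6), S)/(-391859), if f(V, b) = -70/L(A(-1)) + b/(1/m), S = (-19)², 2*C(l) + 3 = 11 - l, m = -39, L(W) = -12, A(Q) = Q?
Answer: 84439/2351154 ≈ 0.035914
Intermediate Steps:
C(l) = 4 - l/2 (C(l) = -3/2 + (11 - l)/2 = -3/2 + (11/2 - l/2) = 4 - l/2)
S = 361
f(V, b) = 35/6 - 39*b (f(V, b) = -70/(-12) + b/(1/(-39)) = -70*(-1/12) + b/(-1/39) = 35/6 + b*(-39) = 35/6 - 39*b)
f(C(6), S)/(-391859) = (35/6 - 39*361)/(-391859) = (35/6 - 14079)*(-1/391859) = -84439/6*(-1/391859) = 84439/2351154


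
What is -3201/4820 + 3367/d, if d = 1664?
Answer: 209663/154240 ≈ 1.3593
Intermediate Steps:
-3201/4820 + 3367/d = -3201/4820 + 3367/1664 = -3201*1/4820 + 3367*(1/1664) = -3201/4820 + 259/128 = 209663/154240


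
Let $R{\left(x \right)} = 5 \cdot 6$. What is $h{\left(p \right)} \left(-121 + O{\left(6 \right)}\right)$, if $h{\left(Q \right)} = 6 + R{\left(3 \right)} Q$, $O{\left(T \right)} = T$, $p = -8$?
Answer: $26910$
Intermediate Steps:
$R{\left(x \right)} = 30$
$h{\left(Q \right)} = 6 + 30 Q$
$h{\left(p \right)} \left(-121 + O{\left(6 \right)}\right) = \left(6 + 30 \left(-8\right)\right) \left(-121 + 6\right) = \left(6 - 240\right) \left(-115\right) = \left(-234\right) \left(-115\right) = 26910$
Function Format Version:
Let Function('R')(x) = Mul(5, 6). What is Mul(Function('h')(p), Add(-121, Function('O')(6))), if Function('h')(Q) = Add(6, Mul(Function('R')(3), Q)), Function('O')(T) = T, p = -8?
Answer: 26910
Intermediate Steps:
Function('R')(x) = 30
Function('h')(Q) = Add(6, Mul(30, Q))
Mul(Function('h')(p), Add(-121, Function('O')(6))) = Mul(Add(6, Mul(30, -8)), Add(-121, 6)) = Mul(Add(6, -240), -115) = Mul(-234, -115) = 26910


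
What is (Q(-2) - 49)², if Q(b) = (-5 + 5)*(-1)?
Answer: 2401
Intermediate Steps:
Q(b) = 0 (Q(b) = 0*(-1) = 0)
(Q(-2) - 49)² = (0 - 49)² = (-49)² = 2401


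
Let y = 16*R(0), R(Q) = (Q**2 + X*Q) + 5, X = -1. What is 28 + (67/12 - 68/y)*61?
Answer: 4751/15 ≈ 316.73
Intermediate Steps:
R(Q) = 5 + Q**2 - Q (R(Q) = (Q**2 - Q) + 5 = 5 + Q**2 - Q)
y = 80 (y = 16*(5 + 0**2 - 1*0) = 16*(5 + 0 + 0) = 16*5 = 80)
28 + (67/12 - 68/y)*61 = 28 + (67/12 - 68/80)*61 = 28 + (67*(1/12) - 68*1/80)*61 = 28 + (67/12 - 17/20)*61 = 28 + (71/15)*61 = 28 + 4331/15 = 4751/15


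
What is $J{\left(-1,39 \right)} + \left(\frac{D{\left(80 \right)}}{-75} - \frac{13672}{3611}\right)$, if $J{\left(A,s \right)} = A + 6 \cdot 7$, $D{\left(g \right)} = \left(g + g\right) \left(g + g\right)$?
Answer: $- \frac{3294527}{10833} \approx -304.12$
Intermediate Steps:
$D{\left(g \right)} = 4 g^{2}$ ($D{\left(g \right)} = 2 g 2 g = 4 g^{2}$)
$J{\left(A,s \right)} = 42 + A$ ($J{\left(A,s \right)} = A + 42 = 42 + A$)
$J{\left(-1,39 \right)} + \left(\frac{D{\left(80 \right)}}{-75} - \frac{13672}{3611}\right) = \left(42 - 1\right) + \left(\frac{4 \cdot 80^{2}}{-75} - \frac{13672}{3611}\right) = 41 + \left(4 \cdot 6400 \left(- \frac{1}{75}\right) - \frac{13672}{3611}\right) = 41 + \left(25600 \left(- \frac{1}{75}\right) - \frac{13672}{3611}\right) = 41 - \frac{3738680}{10833} = - \frac{3294527}{10833}$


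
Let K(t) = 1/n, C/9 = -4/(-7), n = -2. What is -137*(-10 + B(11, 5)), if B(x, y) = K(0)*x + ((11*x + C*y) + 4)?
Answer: -259341/14 ≈ -18524.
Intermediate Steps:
C = 36/7 (C = 9*(-4/(-7)) = 9*(-4*(-⅐)) = 9*(4/7) = 36/7 ≈ 5.1429)
K(t) = -½ (K(t) = 1/(-2) = -½)
B(x, y) = 4 + 21*x/2 + 36*y/7 (B(x, y) = -x/2 + ((11*x + 36*y/7) + 4) = -x/2 + (4 + 11*x + 36*y/7) = 4 + 21*x/2 + 36*y/7)
-137*(-10 + B(11, 5)) = -137*(-10 + (4 + (21/2)*11 + (36/7)*5)) = -137*(-10 + (4 + 231/2 + 180/7)) = -137*(-10 + 2033/14) = -137*1893/14 = -259341/14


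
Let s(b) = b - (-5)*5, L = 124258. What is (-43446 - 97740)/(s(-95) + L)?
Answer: -23531/20698 ≈ -1.1369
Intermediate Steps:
s(b) = 25 + b (s(b) = b - 1*(-25) = b + 25 = 25 + b)
(-43446 - 97740)/(s(-95) + L) = (-43446 - 97740)/((25 - 95) + 124258) = -141186/(-70 + 124258) = -141186/124188 = -141186*1/124188 = -23531/20698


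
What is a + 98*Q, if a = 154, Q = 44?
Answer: 4466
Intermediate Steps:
a + 98*Q = 154 + 98*44 = 154 + 4312 = 4466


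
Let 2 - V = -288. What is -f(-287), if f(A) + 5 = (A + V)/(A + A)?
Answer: 2873/574 ≈ 5.0052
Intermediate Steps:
V = 290 (V = 2 - 1*(-288) = 2 + 288 = 290)
f(A) = -5 + (290 + A)/(2*A) (f(A) = -5 + (A + 290)/(A + A) = -5 + (290 + A)/((2*A)) = -5 + (290 + A)*(1/(2*A)) = -5 + (290 + A)/(2*A))
-f(-287) = -(-9/2 + 145/(-287)) = -(-9/2 + 145*(-1/287)) = -(-9/2 - 145/287) = -1*(-2873/574) = 2873/574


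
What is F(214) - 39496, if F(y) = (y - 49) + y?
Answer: -39117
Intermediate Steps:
F(y) = -49 + 2*y (F(y) = (-49 + y) + y = -49 + 2*y)
F(214) - 39496 = (-49 + 2*214) - 39496 = (-49 + 428) - 39496 = 379 - 39496 = -39117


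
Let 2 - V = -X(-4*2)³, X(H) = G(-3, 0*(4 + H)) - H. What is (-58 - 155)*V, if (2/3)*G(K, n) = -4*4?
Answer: 872022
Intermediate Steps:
G(K, n) = -24 (G(K, n) = 3*(-4*4)/2 = (3/2)*(-16) = -24)
X(H) = -24 - H
V = -4094 (V = 2 - (-1)*(-24 - (-4)*2)³ = 2 - (-1)*(-24 - 1*(-8))³ = 2 - (-1)*(-24 + 8)³ = 2 - (-1)*(-16)³ = 2 - (-1)*(-4096) = 2 - 1*4096 = 2 - 4096 = -4094)
(-58 - 155)*V = (-58 - 155)*(-4094) = -213*(-4094) = 872022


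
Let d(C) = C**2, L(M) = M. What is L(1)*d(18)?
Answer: 324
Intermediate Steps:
L(1)*d(18) = 1*18**2 = 1*324 = 324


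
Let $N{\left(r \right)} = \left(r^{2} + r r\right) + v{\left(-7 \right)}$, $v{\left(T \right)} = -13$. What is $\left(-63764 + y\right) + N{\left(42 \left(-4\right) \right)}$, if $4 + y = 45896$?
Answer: $38563$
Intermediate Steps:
$y = 45892$ ($y = -4 + 45896 = 45892$)
$N{\left(r \right)} = -13 + 2 r^{2}$ ($N{\left(r \right)} = \left(r^{2} + r r\right) - 13 = \left(r^{2} + r^{2}\right) - 13 = 2 r^{2} - 13 = -13 + 2 r^{2}$)
$\left(-63764 + y\right) + N{\left(42 \left(-4\right) \right)} = \left(-63764 + 45892\right) - \left(13 - 2 \left(42 \left(-4\right)\right)^{2}\right) = -17872 - \left(13 - 2 \left(-168\right)^{2}\right) = -17872 + \left(-13 + 2 \cdot 28224\right) = -17872 + \left(-13 + 56448\right) = -17872 + 56435 = 38563$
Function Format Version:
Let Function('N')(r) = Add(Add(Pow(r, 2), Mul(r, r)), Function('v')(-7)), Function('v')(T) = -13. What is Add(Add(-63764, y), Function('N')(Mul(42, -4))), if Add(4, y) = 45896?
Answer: 38563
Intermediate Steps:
y = 45892 (y = Add(-4, 45896) = 45892)
Function('N')(r) = Add(-13, Mul(2, Pow(r, 2))) (Function('N')(r) = Add(Add(Pow(r, 2), Mul(r, r)), -13) = Add(Add(Pow(r, 2), Pow(r, 2)), -13) = Add(Mul(2, Pow(r, 2)), -13) = Add(-13, Mul(2, Pow(r, 2))))
Add(Add(-63764, y), Function('N')(Mul(42, -4))) = Add(Add(-63764, 45892), Add(-13, Mul(2, Pow(Mul(42, -4), 2)))) = Add(-17872, Add(-13, Mul(2, Pow(-168, 2)))) = Add(-17872, Add(-13, Mul(2, 28224))) = Add(-17872, Add(-13, 56448)) = Add(-17872, 56435) = 38563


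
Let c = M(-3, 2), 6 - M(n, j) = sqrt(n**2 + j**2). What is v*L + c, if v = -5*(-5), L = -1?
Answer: -19 - sqrt(13) ≈ -22.606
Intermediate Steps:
M(n, j) = 6 - sqrt(j**2 + n**2) (M(n, j) = 6 - sqrt(n**2 + j**2) = 6 - sqrt(j**2 + n**2))
v = 25
c = 6 - sqrt(13) (c = 6 - sqrt(2**2 + (-3)**2) = 6 - sqrt(4 + 9) = 6 - sqrt(13) ≈ 2.3944)
v*L + c = 25*(-1) + (6 - sqrt(13)) = -25 + (6 - sqrt(13)) = -19 - sqrt(13)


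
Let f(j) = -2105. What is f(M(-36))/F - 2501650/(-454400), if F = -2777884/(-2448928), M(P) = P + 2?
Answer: -11677398628137/6311352448 ≈ -1850.2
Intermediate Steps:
M(P) = 2 + P
F = 694471/612232 (F = -2777884*(-1/2448928) = 694471/612232 ≈ 1.1343)
f(M(-36))/F - 2501650/(-454400) = -2105/694471/612232 - 2501650/(-454400) = -2105*612232/694471 - 2501650*(-1/454400) = -1288748360/694471 + 50033/9088 = -11677398628137/6311352448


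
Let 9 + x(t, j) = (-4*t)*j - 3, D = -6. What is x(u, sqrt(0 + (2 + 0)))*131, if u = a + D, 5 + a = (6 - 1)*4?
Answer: -1572 - 4716*sqrt(2) ≈ -8241.4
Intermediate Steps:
a = 15 (a = -5 + (6 - 1)*4 = -5 + 5*4 = -5 + 20 = 15)
u = 9 (u = 15 - 6 = 9)
x(t, j) = -12 - 4*j*t (x(t, j) = -9 + ((-4*t)*j - 3) = -9 + (-4*j*t - 3) = -9 + (-3 - 4*j*t) = -12 - 4*j*t)
x(u, sqrt(0 + (2 + 0)))*131 = (-12 - 4*sqrt(0 + (2 + 0))*9)*131 = (-12 - 4*sqrt(0 + 2)*9)*131 = (-12 - 4*sqrt(2)*9)*131 = (-12 - 36*sqrt(2))*131 = -1572 - 4716*sqrt(2)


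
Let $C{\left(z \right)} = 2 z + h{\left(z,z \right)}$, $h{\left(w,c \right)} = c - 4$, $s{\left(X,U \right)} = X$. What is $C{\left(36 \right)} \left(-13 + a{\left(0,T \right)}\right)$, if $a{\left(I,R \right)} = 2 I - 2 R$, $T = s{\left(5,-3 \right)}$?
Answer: $-2392$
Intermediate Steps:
$T = 5$
$h{\left(w,c \right)} = -4 + c$
$a{\left(I,R \right)} = - 2 R + 2 I$
$C{\left(z \right)} = -4 + 3 z$ ($C{\left(z \right)} = 2 z + \left(-4 + z\right) = -4 + 3 z$)
$C{\left(36 \right)} \left(-13 + a{\left(0,T \right)}\right) = \left(-4 + 3 \cdot 36\right) \left(-13 + \left(\left(-2\right) 5 + 2 \cdot 0\right)\right) = \left(-4 + 108\right) \left(-13 + \left(-10 + 0\right)\right) = 104 \left(-13 - 10\right) = 104 \left(-23\right) = -2392$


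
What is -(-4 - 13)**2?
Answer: -289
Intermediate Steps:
-(-4 - 13)**2 = -1*(-17)**2 = -1*289 = -289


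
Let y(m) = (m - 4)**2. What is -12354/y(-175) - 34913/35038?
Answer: -1551506885/1122652558 ≈ -1.3820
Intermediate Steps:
y(m) = (-4 + m)**2
-12354/y(-175) - 34913/35038 = -12354/(-4 - 175)**2 - 34913/35038 = -12354/((-179)**2) - 34913*1/35038 = -12354/32041 - 34913/35038 = -1551506885/1122652558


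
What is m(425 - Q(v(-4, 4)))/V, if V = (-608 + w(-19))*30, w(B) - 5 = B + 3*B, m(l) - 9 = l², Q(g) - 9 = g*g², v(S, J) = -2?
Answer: -35957/4074 ≈ -8.8260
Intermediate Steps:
Q(g) = 9 + g³ (Q(g) = 9 + g*g² = 9 + g³)
m(l) = 9 + l²
w(B) = 5 + 4*B (w(B) = 5 + (B + 3*B) = 5 + 4*B)
V = -20370 (V = (-608 + (5 + 4*(-19)))*30 = (-608 + (5 - 76))*30 = (-608 - 71)*30 = -679*30 = -20370)
m(425 - Q(v(-4, 4)))/V = (9 + (425 - (9 + (-2)³))²)/(-20370) = (9 + (425 - (9 - 8))²)*(-1/20370) = (9 + (425 - 1*1)²)*(-1/20370) = (9 + (425 - 1)²)*(-1/20370) = (9 + 424²)*(-1/20370) = (9 + 179776)*(-1/20370) = 179785*(-1/20370) = -35957/4074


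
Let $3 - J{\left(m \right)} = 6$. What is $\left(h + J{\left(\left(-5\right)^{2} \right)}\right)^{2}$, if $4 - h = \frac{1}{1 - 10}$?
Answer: $\frac{100}{81} \approx 1.2346$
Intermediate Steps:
$J{\left(m \right)} = -3$ ($J{\left(m \right)} = 3 - 6 = -3$)
$h = \frac{37}{9}$ ($h = 4 - \frac{1}{1 - 10} = 4 - \frac{1}{-9} = 4 - - \frac{1}{9} = 4 + \frac{1}{9} = \frac{37}{9} \approx 4.1111$)
$\left(h + J{\left(\left(-5\right)^{2} \right)}\right)^{2} = \left(\frac{37}{9} - 3\right)^{2} = \left(\frac{10}{9}\right)^{2} = \frac{100}{81}$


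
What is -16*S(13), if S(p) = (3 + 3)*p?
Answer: -1248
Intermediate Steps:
S(p) = 6*p
-16*S(13) = -96*13 = -16*78 = -1248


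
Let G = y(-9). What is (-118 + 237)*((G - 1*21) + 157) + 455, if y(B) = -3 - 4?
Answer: 15806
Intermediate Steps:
y(B) = -7
G = -7
(-118 + 237)*((G - 1*21) + 157) + 455 = (-118 + 237)*((-7 - 1*21) + 157) + 455 = 119*((-7 - 21) + 157) + 455 = 119*(-28 + 157) + 455 = 119*129 + 455 = 15351 + 455 = 15806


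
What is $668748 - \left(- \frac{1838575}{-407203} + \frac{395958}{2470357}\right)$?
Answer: $\frac{672713507563261559}{1005936781471} \approx 6.6874 \cdot 10^{5}$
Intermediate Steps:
$668748 - \left(- \frac{1838575}{-407203} + \frac{395958}{2470357}\right) = 668748 - \left(\left(-1838575\right) \left(- \frac{1}{407203}\right) + 395958 \cdot \frac{1}{2470357}\right) = 668748 - \left(\frac{1838575}{407203} + \frac{395958}{2470357}\right) = 668748 - \frac{4703171906749}{1005936781471} = \frac{672713507563261559}{1005936781471}$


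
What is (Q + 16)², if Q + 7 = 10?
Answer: 361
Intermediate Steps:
Q = 3 (Q = -7 + 10 = 3)
(Q + 16)² = (3 + 16)² = 19² = 361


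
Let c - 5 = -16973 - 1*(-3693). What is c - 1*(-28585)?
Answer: 15310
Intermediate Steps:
c = -13275 (c = 5 + (-16973 - 1*(-3693)) = 5 + (-16973 + 3693) = 5 - 13280 = -13275)
c - 1*(-28585) = -13275 - 1*(-28585) = -13275 + 28585 = 15310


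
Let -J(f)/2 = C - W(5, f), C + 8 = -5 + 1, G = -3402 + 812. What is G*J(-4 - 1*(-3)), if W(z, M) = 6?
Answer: -93240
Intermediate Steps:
G = -2590
C = -12 (C = -8 + (-5 + 1) = -8 - 4 = -12)
J(f) = 36 (J(f) = -2*(-12 - 1*6) = -2*(-12 - 6) = -2*(-18) = 36)
G*J(-4 - 1*(-3)) = -2590*36 = -93240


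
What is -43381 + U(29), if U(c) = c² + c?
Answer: -42511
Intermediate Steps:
U(c) = c + c²
-43381 + U(29) = -43381 + 29*(1 + 29) = -43381 + 29*30 = -43381 + 870 = -42511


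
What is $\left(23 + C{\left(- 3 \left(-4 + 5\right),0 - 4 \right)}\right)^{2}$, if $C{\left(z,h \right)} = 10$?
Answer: $1089$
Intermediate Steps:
$\left(23 + C{\left(- 3 \left(-4 + 5\right),0 - 4 \right)}\right)^{2} = \left(23 + 10\right)^{2} = 33^{2} = 1089$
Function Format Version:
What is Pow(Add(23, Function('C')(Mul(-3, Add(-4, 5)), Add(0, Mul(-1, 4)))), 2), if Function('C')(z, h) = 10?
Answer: 1089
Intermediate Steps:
Pow(Add(23, Function('C')(Mul(-3, Add(-4, 5)), Add(0, Mul(-1, 4)))), 2) = Pow(Add(23, 10), 2) = Pow(33, 2) = 1089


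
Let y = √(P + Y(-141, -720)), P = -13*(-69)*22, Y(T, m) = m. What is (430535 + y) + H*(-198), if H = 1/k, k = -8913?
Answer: 1279119551/2971 + √19014 ≈ 4.3067e+5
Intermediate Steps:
H = -1/8913 (H = 1/(-8913) = -1/8913 ≈ -0.00011220)
P = 19734 (P = 897*22 = 19734)
y = √19014 (y = √(19734 - 720) = √19014 ≈ 137.89)
(430535 + y) + H*(-198) = (430535 + √19014) - 1/8913*(-198) = (430535 + √19014) + 66/2971 = 1279119551/2971 + √19014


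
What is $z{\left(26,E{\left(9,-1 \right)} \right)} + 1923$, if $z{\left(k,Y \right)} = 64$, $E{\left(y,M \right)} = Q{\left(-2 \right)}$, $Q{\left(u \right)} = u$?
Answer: $1987$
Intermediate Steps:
$E{\left(y,M \right)} = -2$
$z{\left(26,E{\left(9,-1 \right)} \right)} + 1923 = 64 + 1923 = 1987$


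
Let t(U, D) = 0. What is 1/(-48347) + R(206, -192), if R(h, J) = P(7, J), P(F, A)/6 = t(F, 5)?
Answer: -1/48347 ≈ -2.0684e-5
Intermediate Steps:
P(F, A) = 0 (P(F, A) = 6*0 = 0)
R(h, J) = 0
1/(-48347) + R(206, -192) = 1/(-48347) + 0 = -1/48347 + 0 = -1/48347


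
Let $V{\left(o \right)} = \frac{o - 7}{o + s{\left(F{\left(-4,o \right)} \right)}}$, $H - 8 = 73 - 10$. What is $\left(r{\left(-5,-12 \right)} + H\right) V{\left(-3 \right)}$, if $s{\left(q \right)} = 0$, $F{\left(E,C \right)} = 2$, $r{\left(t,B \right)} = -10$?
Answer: $\frac{610}{3} \approx 203.33$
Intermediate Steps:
$H = 71$ ($H = 8 + \left(73 - 10\right) = 8 + 63 = 71$)
$V{\left(o \right)} = \frac{-7 + o}{o}$ ($V{\left(o \right)} = \frac{o - 7}{o + 0} = \frac{-7 + o}{o}$)
$\left(r{\left(-5,-12 \right)} + H\right) V{\left(-3 \right)} = \left(-10 + 71\right) \frac{-7 - 3}{-3} = 61 \left(\left(- \frac{1}{3}\right) \left(-10\right)\right) = 61 \cdot \frac{10}{3} = \frac{610}{3}$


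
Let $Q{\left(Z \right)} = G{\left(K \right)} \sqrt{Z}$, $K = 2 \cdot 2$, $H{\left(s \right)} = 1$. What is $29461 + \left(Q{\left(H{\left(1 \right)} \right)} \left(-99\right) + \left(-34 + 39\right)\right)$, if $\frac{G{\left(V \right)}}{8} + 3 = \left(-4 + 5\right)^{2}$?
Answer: $31050$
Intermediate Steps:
$K = 4$
$G{\left(V \right)} = -16$ ($G{\left(V \right)} = -24 + 8 \left(-4 + 5\right)^{2} = -24 + 8 \cdot 1^{2} = -24 + 8 \cdot 1 = -24 + 8 = -16$)
$Q{\left(Z \right)} = - 16 \sqrt{Z}$
$29461 + \left(Q{\left(H{\left(1 \right)} \right)} \left(-99\right) + \left(-34 + 39\right)\right) = 29461 + \left(- 16 \sqrt{1} \left(-99\right) + \left(-34 + 39\right)\right) = 29461 + \left(\left(-16\right) 1 \left(-99\right) + 5\right) = 29461 + \left(\left(-16\right) \left(-99\right) + 5\right) = 29461 + \left(1584 + 5\right) = 29461 + 1589 = 31050$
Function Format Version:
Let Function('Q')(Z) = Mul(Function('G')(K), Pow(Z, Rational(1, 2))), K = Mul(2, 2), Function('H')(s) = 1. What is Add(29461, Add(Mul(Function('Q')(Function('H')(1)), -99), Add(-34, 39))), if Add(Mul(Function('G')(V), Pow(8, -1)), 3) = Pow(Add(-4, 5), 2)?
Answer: 31050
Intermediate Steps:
K = 4
Function('G')(V) = -16 (Function('G')(V) = Add(-24, Mul(8, Pow(Add(-4, 5), 2))) = Add(-24, Mul(8, Pow(1, 2))) = Add(-24, Mul(8, 1)) = Add(-24, 8) = -16)
Function('Q')(Z) = Mul(-16, Pow(Z, Rational(1, 2)))
Add(29461, Add(Mul(Function('Q')(Function('H')(1)), -99), Add(-34, 39))) = Add(29461, Add(Mul(Mul(-16, Pow(1, Rational(1, 2))), -99), Add(-34, 39))) = Add(29461, Add(Mul(Mul(-16, 1), -99), 5)) = Add(29461, Add(Mul(-16, -99), 5)) = Add(29461, Add(1584, 5)) = Add(29461, 1589) = 31050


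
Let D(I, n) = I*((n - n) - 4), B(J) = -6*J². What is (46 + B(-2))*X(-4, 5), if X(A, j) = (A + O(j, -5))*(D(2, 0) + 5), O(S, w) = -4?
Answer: 528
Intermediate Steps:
D(I, n) = -4*I (D(I, n) = I*(0 - 4) = I*(-4) = -4*I)
X(A, j) = 12 - 3*A (X(A, j) = (A - 4)*(-4*2 + 5) = (-4 + A)*(-8 + 5) = (-4 + A)*(-3) = 12 - 3*A)
(46 + B(-2))*X(-4, 5) = (46 - 6*(-2)²)*(12 - 3*(-4)) = (46 - 6*4)*(12 + 12) = (46 - 24)*24 = 22*24 = 528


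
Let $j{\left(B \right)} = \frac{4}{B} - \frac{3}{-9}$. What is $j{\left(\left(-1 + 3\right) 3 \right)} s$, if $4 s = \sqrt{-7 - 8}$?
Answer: $\frac{i \sqrt{15}}{4} \approx 0.96825 i$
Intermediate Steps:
$j{\left(B \right)} = \frac{1}{3} + \frac{4}{B}$ ($j{\left(B \right)} = \frac{4}{B} - - \frac{1}{3} = \frac{4}{B} + \frac{1}{3} = \frac{1}{3} + \frac{4}{B}$)
$s = \frac{i \sqrt{15}}{4}$ ($s = \frac{\sqrt{-7 - 8}}{4} = \frac{\sqrt{-15}}{4} = \frac{i \sqrt{15}}{4} \approx 0.96825 i$)
$j{\left(\left(-1 + 3\right) 3 \right)} s = \frac{12 + \left(-1 + 3\right) 3}{3 \left(-1 + 3\right) 3} \frac{i \sqrt{15}}{4} = \frac{12 + 2 \cdot 3}{3 \cdot 2 \cdot 3} \frac{i \sqrt{15}}{4} = \frac{12 + 6}{3 \cdot 6} \frac{i \sqrt{15}}{4} = \frac{1}{3} \cdot \frac{1}{6} \cdot 18 \frac{i \sqrt{15}}{4} = 1 \frac{i \sqrt{15}}{4} = \frac{i \sqrt{15}}{4}$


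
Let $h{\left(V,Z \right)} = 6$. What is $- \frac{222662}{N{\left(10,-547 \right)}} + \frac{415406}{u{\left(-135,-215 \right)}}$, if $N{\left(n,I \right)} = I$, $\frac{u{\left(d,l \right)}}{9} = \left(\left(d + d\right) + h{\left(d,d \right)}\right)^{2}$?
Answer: $\frac{69947541925}{171556704} \approx 407.72$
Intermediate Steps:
$u{\left(d,l \right)} = 9 \left(6 + 2 d\right)^{2}$ ($u{\left(d,l \right)} = 9 \left(\left(d + d\right) + 6\right)^{2} = 9 \left(2 d + 6\right)^{2} = 9 \left(6 + 2 d\right)^{2}$)
$- \frac{222662}{N{\left(10,-547 \right)}} + \frac{415406}{u{\left(-135,-215 \right)}} = - \frac{222662}{-547} + \frac{415406}{36 \left(3 - 135\right)^{2}} = \left(-222662\right) \left(- \frac{1}{547}\right) + \frac{415406}{36 \left(-132\right)^{2}} = \frac{222662}{547} + \frac{415406}{36 \cdot 17424} = \frac{222662}{547} + \frac{415406}{627264} = \frac{222662}{547} + 415406 \cdot \frac{1}{627264} = \frac{222662}{547} + \frac{207703}{313632} = \frac{69947541925}{171556704}$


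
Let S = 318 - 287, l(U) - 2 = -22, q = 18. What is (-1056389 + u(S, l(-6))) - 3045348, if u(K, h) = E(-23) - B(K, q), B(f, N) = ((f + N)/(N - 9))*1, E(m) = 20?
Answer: -36915502/9 ≈ -4.1017e+6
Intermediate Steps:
l(U) = -20 (l(U) = 2 - 22 = -20)
S = 31
B(f, N) = (N + f)/(-9 + N) (B(f, N) = ((N + f)/(-9 + N))*1 = (N + f)/(-9 + N))
u(K, h) = 18 - K/9 (u(K, h) = 20 - (18 + K)/(-9 + 18) = 20 - (18 + K)/9 = 20 - (2 + K/9) = 20 + (-2 - K/9) = 18 - K/9)
(-1056389 + u(S, l(-6))) - 3045348 = (-1056389 + (18 - ⅑*31)) - 3045348 = (-1056389 + (18 - 31/9)) - 3045348 = (-1056389 + 131/9) - 3045348 = -9507370/9 - 3045348 = -36915502/9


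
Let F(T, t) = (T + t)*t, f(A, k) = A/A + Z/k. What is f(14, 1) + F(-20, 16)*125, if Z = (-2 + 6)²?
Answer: -7983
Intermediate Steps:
Z = 16 (Z = 4² = 16)
f(A, k) = 1 + 16/k (f(A, k) = A/A + 16/k = 1 + 16/k)
F(T, t) = t*(T + t)
f(14, 1) + F(-20, 16)*125 = (16 + 1)/1 + (16*(-20 + 16))*125 = 1*17 + (16*(-4))*125 = 17 - 64*125 = 17 - 8000 = -7983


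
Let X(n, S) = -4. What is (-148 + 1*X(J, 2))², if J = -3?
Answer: 23104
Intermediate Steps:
(-148 + 1*X(J, 2))² = (-148 + 1*(-4))² = (-148 - 4)² = (-152)² = 23104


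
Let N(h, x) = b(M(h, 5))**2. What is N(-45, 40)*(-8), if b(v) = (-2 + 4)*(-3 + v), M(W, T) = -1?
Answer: -512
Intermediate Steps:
b(v) = -6 + 2*v (b(v) = 2*(-3 + v) = -6 + 2*v)
N(h, x) = 64 (N(h, x) = (-6 + 2*(-1))**2 = (-6 - 2)**2 = (-8)**2 = 64)
N(-45, 40)*(-8) = 64*(-8) = -512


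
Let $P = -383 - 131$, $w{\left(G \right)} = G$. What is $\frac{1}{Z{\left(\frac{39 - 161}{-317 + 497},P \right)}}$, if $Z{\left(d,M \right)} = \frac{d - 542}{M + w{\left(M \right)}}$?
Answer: $\frac{92520}{48841} \approx 1.8943$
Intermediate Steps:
$P = -514$ ($P = -383 - 131 = -514$)
$Z{\left(d,M \right)} = \frac{-542 + d}{2 M}$ ($Z{\left(d,M \right)} = \frac{d - 542}{M + M} = \frac{-542 + d}{2 M}$)
$\frac{1}{Z{\left(\frac{39 - 161}{-317 + 497},P \right)}} = \frac{1}{\frac{1}{2} \frac{1}{-514} \left(-542 + \frac{39 - 161}{-317 + 497}\right)} = \frac{1}{\frac{1}{2} \left(- \frac{1}{514}\right) \left(-542 - \frac{122}{180}\right)} = \frac{1}{\frac{1}{2} \left(- \frac{1}{514}\right) \left(-542 - \frac{61}{90}\right)} = \frac{1}{\frac{1}{2} \left(- \frac{1}{514}\right) \left(- \frac{48841}{90}\right)} = \frac{1}{\frac{48841}{92520}} = \frac{92520}{48841}$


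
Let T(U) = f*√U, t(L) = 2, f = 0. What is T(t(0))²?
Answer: 0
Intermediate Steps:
T(U) = 0 (T(U) = 0*√U = 0)
T(t(0))² = 0² = 0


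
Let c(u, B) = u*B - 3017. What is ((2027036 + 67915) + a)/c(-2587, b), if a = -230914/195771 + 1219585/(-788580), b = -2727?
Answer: 21561360591659935/72576940605056784 ≈ 0.29708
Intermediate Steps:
c(u, B) = -3017 + B*u (c(u, B) = B*u - 3017 = -3017 + B*u)
a = -28056902477/10292073012 (a = -230914*1/195771 + 1219585*(-1/788580) = -230914/195771 - 243917/157716 = -28056902477/10292073012 ≈ -2.7261)
((2027036 + 67915) + a)/c(-2587, b) = ((2027036 + 67915) - 28056902477/10292073012)/(-3017 - 2727*(-2587)) = (2094951 - 28056902477/10292073012)/(-3017 + 7054749) = (21561360591659935/10292073012)/7051732 = (21561360591659935/10292073012)*(1/7051732) = 21561360591659935/72576940605056784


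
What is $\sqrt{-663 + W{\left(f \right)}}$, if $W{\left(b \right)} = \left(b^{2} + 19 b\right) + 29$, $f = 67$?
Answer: $2 \sqrt{1282} \approx 71.61$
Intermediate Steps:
$W{\left(b \right)} = 29 + b^{2} + 19 b$
$\sqrt{-663 + W{\left(f \right)}} = \sqrt{-663 + \left(29 + 67^{2} + 19 \cdot 67\right)} = \sqrt{-663 + \left(29 + 4489 + 1273\right)} = \sqrt{-663 + 5791} = \sqrt{5128} = 2 \sqrt{1282}$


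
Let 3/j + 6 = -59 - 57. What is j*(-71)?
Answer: 213/122 ≈ 1.7459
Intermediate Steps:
j = -3/122 (j = 3/(-6 + (-59 - 57)) = 3/(-6 - 116) = 3/(-122) = 3*(-1/122) = -3/122 ≈ -0.024590)
j*(-71) = -3/122*(-71) = 213/122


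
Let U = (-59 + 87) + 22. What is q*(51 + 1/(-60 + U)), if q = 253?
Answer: 128777/10 ≈ 12878.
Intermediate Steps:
U = 50 (U = 28 + 22 = 50)
q*(51 + 1/(-60 + U)) = 253*(51 + 1/(-60 + 50)) = 253*(51 + 1/(-10)) = 253*(51 - ⅒) = 253*(509/10) = 128777/10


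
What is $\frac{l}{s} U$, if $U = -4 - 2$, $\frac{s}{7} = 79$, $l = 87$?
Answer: $- \frac{522}{553} \approx -0.94394$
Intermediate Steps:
$s = 553$ ($s = 7 \cdot 79 = 553$)
$U = -6$ ($U = -4 - 2 = -6$)
$\frac{l}{s} U = \frac{87}{553} \left(-6\right) = - \frac{522}{553}$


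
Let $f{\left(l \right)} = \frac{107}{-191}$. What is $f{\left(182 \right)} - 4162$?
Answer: $- \frac{795049}{191} \approx -4162.6$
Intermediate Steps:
$f{\left(l \right)} = - \frac{107}{191}$ ($f{\left(l \right)} = 107 \left(- \frac{1}{191}\right) = - \frac{107}{191}$)
$f{\left(182 \right)} - 4162 = - \frac{107}{191} - 4162 = - \frac{795049}{191}$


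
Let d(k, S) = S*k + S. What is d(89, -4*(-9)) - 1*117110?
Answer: -113870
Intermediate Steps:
d(k, S) = S + S*k
d(89, -4*(-9)) - 1*117110 = (-4*(-9))*(1 + 89) - 1*117110 = 36*90 - 117110 = 3240 - 117110 = -113870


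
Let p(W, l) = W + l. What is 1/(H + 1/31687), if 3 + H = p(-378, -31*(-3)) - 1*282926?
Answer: -31687/8974202017 ≈ -3.5309e-6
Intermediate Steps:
H = -283214 (H = -3 + ((-378 - 31*(-3)) - 1*282926) = -3 + ((-378 + 93) - 282926) = -3 + (-285 - 282926) = -3 - 283211 = -283214)
1/(H + 1/31687) = 1/(-283214 + 1/31687) = 1/(-8974202017/31687) = -31687/8974202017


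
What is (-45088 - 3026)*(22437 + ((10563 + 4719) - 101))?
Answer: -1809952452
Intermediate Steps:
(-45088 - 3026)*(22437 + ((10563 + 4719) - 101)) = -48114*(22437 + (15282 - 101)) = -48114*(22437 + 15181) = -48114*37618 = -1809952452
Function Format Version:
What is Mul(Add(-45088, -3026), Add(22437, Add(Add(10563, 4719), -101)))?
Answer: -1809952452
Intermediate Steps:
Mul(Add(-45088, -3026), Add(22437, Add(Add(10563, 4719), -101))) = Mul(-48114, Add(22437, Add(15282, -101))) = Mul(-48114, Add(22437, 15181)) = Mul(-48114, 37618) = -1809952452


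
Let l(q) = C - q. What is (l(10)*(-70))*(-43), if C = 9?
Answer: -3010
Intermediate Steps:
l(q) = 9 - q
(l(10)*(-70))*(-43) = ((9 - 1*10)*(-70))*(-43) = ((9 - 10)*(-70))*(-43) = -1*(-70)*(-43) = 70*(-43) = -3010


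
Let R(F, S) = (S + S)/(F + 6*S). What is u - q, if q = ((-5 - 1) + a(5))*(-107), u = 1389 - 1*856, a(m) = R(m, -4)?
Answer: -1215/19 ≈ -63.947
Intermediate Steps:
R(F, S) = 2*S/(F + 6*S) (R(F, S) = (2*S)/(F + 6*S) = 2*S/(F + 6*S))
a(m) = -8/(-24 + m) (a(m) = 2*(-4)/(m + 6*(-4)) = 2*(-4)/(m - 24) = 2*(-4)/(-24 + m) = -8/(-24 + m))
u = 533 (u = 1389 - 856 = 533)
q = 11342/19 (q = ((-5 - 1) - 8/(-24 + 5))*(-107) = (-6 - 8/(-19))*(-107) = (-6 - 8*(-1/19))*(-107) = (-6 + 8/19)*(-107) = -106/19*(-107) = 11342/19 ≈ 596.95)
u - q = 533 - 1*11342/19 = 533 - 11342/19 = -1215/19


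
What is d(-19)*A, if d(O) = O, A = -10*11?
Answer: 2090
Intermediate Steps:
A = -110
d(-19)*A = -19*(-110) = 2090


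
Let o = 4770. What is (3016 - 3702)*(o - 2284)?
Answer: -1705396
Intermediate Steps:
(3016 - 3702)*(o - 2284) = (3016 - 3702)*(4770 - 2284) = -686*2486 = -1705396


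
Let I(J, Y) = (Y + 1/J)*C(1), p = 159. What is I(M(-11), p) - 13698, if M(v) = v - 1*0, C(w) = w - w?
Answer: -13698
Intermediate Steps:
C(w) = 0
M(v) = v (M(v) = v + 0 = v)
I(J, Y) = 0 (I(J, Y) = (Y + 1/J)*0 = 0)
I(M(-11), p) - 13698 = 0 - 13698 = -13698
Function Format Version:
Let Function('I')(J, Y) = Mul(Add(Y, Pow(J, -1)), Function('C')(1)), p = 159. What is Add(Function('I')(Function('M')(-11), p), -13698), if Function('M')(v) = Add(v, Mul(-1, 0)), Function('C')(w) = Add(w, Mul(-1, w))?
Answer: -13698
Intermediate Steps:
Function('C')(w) = 0
Function('M')(v) = v (Function('M')(v) = Add(v, 0) = v)
Function('I')(J, Y) = 0 (Function('I')(J, Y) = Mul(Add(Y, Pow(J, -1)), 0) = 0)
Add(Function('I')(Function('M')(-11), p), -13698) = Add(0, -13698) = -13698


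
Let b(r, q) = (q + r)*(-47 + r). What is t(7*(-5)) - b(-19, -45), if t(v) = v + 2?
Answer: -4257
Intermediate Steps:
b(r, q) = (-47 + r)*(q + r)
t(v) = 2 + v
t(7*(-5)) - b(-19, -45) = (2 + 7*(-5)) - ((-19)**2 - 47*(-45) - 47*(-19) - 45*(-19)) = (2 - 35) - (361 + 2115 + 893 + 855) = -33 - 1*4224 = -33 - 4224 = -4257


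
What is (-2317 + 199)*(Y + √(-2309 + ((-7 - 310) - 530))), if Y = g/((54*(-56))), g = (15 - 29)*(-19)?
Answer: 6707/36 - 4236*I*√789 ≈ 186.31 - 1.1899e+5*I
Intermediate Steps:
g = 266 (g = -14*(-19) = 266)
Y = -19/216 (Y = 266/((54*(-56))) = 266/(-3024) = 266*(-1/3024) = -19/216 ≈ -0.087963)
(-2317 + 199)*(Y + √(-2309 + ((-7 - 310) - 530))) = (-2317 + 199)*(-19/216 + √(-2309 + ((-7 - 310) - 530))) = -2118*(-19/216 + √(-2309 + (-317 - 530))) = -2118*(-19/216 + √(-2309 - 847)) = -2118*(-19/216 + √(-3156)) = -2118*(-19/216 + 2*I*√789) = 6707/36 - 4236*I*√789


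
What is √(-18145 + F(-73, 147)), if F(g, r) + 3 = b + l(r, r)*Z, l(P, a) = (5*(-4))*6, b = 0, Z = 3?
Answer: 2*I*√4627 ≈ 136.04*I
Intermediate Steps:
l(P, a) = -120 (l(P, a) = -20*6 = -120)
F(g, r) = -363 (F(g, r) = -3 + (0 - 120*3) = -3 + (0 - 360) = -3 - 360 = -363)
√(-18145 + F(-73, 147)) = √(-18145 - 363) = √(-18508) = 2*I*√4627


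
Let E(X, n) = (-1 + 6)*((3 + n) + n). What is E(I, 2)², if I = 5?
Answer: 1225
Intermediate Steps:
E(X, n) = 15 + 10*n (E(X, n) = 5*(3 + 2*n) = 15 + 10*n)
E(I, 2)² = (15 + 10*2)² = (15 + 20)² = 35² = 1225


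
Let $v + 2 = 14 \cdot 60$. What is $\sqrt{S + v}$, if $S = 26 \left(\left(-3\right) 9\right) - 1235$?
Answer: $i \sqrt{1099} \approx 33.151 i$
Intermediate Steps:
$v = 838$ ($v = -2 + 14 \cdot 60 = -2 + 840 = 838$)
$S = -1937$ ($S = 26 \left(-27\right) - 1235 = -702 - 1235 = -1937$)
$\sqrt{S + v} = \sqrt{-1937 + 838} = \sqrt{-1099} = i \sqrt{1099}$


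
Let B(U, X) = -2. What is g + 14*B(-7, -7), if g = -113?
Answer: -141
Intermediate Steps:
g + 14*B(-7, -7) = -113 + 14*(-2) = -113 - 28 = -141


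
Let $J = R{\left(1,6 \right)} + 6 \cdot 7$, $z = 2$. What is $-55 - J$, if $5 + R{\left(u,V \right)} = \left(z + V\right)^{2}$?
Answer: $-156$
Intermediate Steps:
$R{\left(u,V \right)} = -5 + \left(2 + V\right)^{2}$
$J = 101$ ($J = \left(-5 + \left(2 + 6\right)^{2}\right) + 6 \cdot 7 = \left(-5 + 8^{2}\right) + 42 = \left(-5 + 64\right) + 42 = 59 + 42 = 101$)
$-55 - J = -55 - 101 = -156$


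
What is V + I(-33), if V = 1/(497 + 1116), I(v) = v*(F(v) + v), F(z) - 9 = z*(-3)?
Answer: -3992174/1613 ≈ -2475.0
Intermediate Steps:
F(z) = 9 - 3*z (F(z) = 9 + z*(-3) = 9 - 3*z)
I(v) = v*(9 - 2*v) (I(v) = v*((9 - 3*v) + v) = v*(9 - 2*v))
V = 1/1613 ≈ 0.00061996
V + I(-33) = 1/1613 - 33*(9 - 2*(-33)) = 1/1613 - 33*(9 + 66) = 1/1613 - 33*75 = 1/1613 - 2475 = -3992174/1613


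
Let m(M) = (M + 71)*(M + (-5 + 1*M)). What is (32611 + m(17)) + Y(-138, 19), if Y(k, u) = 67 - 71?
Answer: 35159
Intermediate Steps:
m(M) = (-5 + 2*M)*(71 + M) (m(M) = (71 + M)*(M + (-5 + M)) = (71 + M)*(-5 + 2*M) = (-5 + 2*M)*(71 + M))
Y(k, u) = -4
(32611 + m(17)) + Y(-138, 19) = (32611 + (-355 + 2*17**2 + 137*17)) - 4 = (32611 + (-355 + 2*289 + 2329)) - 4 = (32611 + (-355 + 578 + 2329)) - 4 = (32611 + 2552) - 4 = 35163 - 4 = 35159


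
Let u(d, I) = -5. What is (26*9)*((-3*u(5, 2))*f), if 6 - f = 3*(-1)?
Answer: 31590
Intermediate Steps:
f = 9 (f = 6 - 3*(-1) = 6 - 1*(-3) = 6 + 3 = 9)
(26*9)*((-3*u(5, 2))*f) = (26*9)*(-3*(-5)*9) = 234*(15*9) = 234*135 = 31590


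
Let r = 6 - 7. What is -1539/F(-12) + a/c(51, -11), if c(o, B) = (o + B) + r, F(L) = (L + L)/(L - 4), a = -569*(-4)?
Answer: -37738/39 ≈ -967.64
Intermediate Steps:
a = 2276
F(L) = 2*L/(-4 + L) (F(L) = (2*L)/(-4 + L) = 2*L/(-4 + L))
r = -1
c(o, B) = -1 + B + o (c(o, B) = (o + B) - 1 = (B + o) - 1 = -1 + B + o)
-1539/F(-12) + a/c(51, -11) = -1539/(2*(-12)/(-4 - 12)) + 2276/(-1 - 11 + 51) = -1539/(2*(-12)/(-16)) + 2276/39 = -1539/(2*(-12)*(-1/16)) + 2276*(1/39) = -1539/3/2 + 2276/39 = -1539*2/3 + 2276/39 = -1026 + 2276/39 = -37738/39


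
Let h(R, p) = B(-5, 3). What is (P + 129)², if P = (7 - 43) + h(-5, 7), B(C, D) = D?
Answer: 9216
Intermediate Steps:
h(R, p) = 3
P = -33 (P = (7 - 43) + 3 = -36 + 3 = -33)
(P + 129)² = (-33 + 129)² = 96² = 9216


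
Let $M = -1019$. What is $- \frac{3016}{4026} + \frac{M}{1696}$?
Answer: $- \frac{4608815}{3414048} \approx -1.35$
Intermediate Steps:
$- \frac{3016}{4026} + \frac{M}{1696} = - \frac{3016}{4026} - \frac{1019}{1696} = \left(-3016\right) \frac{1}{4026} - \frac{1019}{1696} = - \frac{1508}{2013} - \frac{1019}{1696} = - \frac{4608815}{3414048}$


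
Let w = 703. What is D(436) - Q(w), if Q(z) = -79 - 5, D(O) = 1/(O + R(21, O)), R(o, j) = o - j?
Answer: 1765/21 ≈ 84.048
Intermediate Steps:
D(O) = 1/21 (D(O) = 1/(O + (21 - O)) = 1/21)
Q(z) = -84
D(436) - Q(w) = 1/21 - 1*(-84) = 1/21 + 84 = 1765/21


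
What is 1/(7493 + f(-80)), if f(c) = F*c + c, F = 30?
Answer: 1/5013 ≈ 0.00019948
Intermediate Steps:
f(c) = 31*c (f(c) = 30*c + c = 31*c)
1/(7493 + f(-80)) = 1/(7493 + 31*(-80)) = 1/(7493 - 2480) = 1/5013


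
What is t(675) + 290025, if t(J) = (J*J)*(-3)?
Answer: -1076850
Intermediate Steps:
t(J) = -3*J² (t(J) = J²*(-3) = -3*J²)
t(675) + 290025 = -3*675² + 290025 = -3*455625 + 290025 = -1366875 + 290025 = -1076850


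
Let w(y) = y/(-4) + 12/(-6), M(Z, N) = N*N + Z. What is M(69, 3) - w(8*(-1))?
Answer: 78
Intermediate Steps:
M(Z, N) = Z + N² (M(Z, N) = N² + Z = Z + N²)
w(y) = -2 - y/4 (w(y) = y*(-¼) + 12*(-⅙) = -y/4 - 2 = -2 - y/4)
M(69, 3) - w(8*(-1)) = (69 + 3²) - (-2 - 2*(-1)) = (69 + 9) - (-2 - ¼*(-8)) = 78 - (-2 + 2) = 78 - 1*0 = 78 + 0 = 78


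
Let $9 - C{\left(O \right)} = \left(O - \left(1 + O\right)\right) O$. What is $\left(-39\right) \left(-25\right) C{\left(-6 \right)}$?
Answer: $2925$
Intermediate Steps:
$C{\left(O \right)} = 9 + O$ ($C{\left(O \right)} = 9 - \left(O - \left(1 + O\right)\right) O = 9 - - O = 9 + O$)
$\left(-39\right) \left(-25\right) C{\left(-6 \right)} = \left(-39\right) \left(-25\right) \left(9 - 6\right) = 975 \cdot 3 = 2925$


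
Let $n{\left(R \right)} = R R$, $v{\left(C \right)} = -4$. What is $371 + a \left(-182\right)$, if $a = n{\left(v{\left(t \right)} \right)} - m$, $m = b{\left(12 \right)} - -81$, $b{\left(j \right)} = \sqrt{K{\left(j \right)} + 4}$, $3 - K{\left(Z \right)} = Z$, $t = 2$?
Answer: $12201 + 182 i \sqrt{5} \approx 12201.0 + 406.96 i$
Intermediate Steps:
$K{\left(Z \right)} = 3 - Z$
$n{\left(R \right)} = R^{2}$
$b{\left(j \right)} = \sqrt{7 - j}$ ($b{\left(j \right)} = \sqrt{\left(3 - j\right) + 4} = \sqrt{7 - j}$)
$m = 81 + i \sqrt{5}$ ($m = \sqrt{7 - 12} - -81 = \sqrt{7 - 12} + 81 = \sqrt{-5} + 81 = i \sqrt{5} + 81 = 81 + i \sqrt{5} \approx 81.0 + 2.2361 i$)
$a = -65 - i \sqrt{5}$ ($a = \left(-4\right)^{2} - \left(81 + i \sqrt{5}\right) = 16 - \left(81 + i \sqrt{5}\right) = -65 - i \sqrt{5} \approx -65.0 - 2.2361 i$)
$371 + a \left(-182\right) = 371 + \left(-65 - i \sqrt{5}\right) \left(-182\right) = 371 + \left(11830 + 182 i \sqrt{5}\right) = 12201 + 182 i \sqrt{5}$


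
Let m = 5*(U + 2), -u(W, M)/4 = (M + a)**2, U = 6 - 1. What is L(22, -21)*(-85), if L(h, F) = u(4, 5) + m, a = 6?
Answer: 38165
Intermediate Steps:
U = 5
u(W, M) = -4*(6 + M)**2 (u(W, M) = -4*(M + 6)**2 = -4*(6 + M)**2)
m = 35 (m = 5*(5 + 2) = 5*7 = 35)
L(h, F) = -449 (L(h, F) = -4*(6 + 5)**2 + 35 = -4*11**2 + 35 = -4*121 + 35 = -484 + 35 = -449)
L(22, -21)*(-85) = -449*(-85) = 38165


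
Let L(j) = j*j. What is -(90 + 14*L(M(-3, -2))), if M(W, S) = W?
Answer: -216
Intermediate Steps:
L(j) = j²
-(90 + 14*L(M(-3, -2))) = -(90 + 14*(-3)²) = -(90 + 14*9) = -(90 + 126) = -1*216 = -216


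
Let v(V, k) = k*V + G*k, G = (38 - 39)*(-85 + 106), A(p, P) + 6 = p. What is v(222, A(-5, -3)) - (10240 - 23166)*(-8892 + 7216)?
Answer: -21666187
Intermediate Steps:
A(p, P) = -6 + p
G = -21 (G = -1*21 = -21)
v(V, k) = -21*k + V*k (v(V, k) = k*V - 21*k = V*k - 21*k = -21*k + V*k)
v(222, A(-5, -3)) - (10240 - 23166)*(-8892 + 7216) = (-6 - 5)*(-21 + 222) - (10240 - 23166)*(-8892 + 7216) = -11*201 - (-12926)*(-1676) = -2211 - 1*21663976 = -2211 - 21663976 = -21666187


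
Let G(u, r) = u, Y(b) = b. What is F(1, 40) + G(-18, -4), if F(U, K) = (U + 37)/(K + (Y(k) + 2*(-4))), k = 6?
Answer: -17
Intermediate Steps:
F(U, K) = (37 + U)/(-2 + K) (F(U, K) = (U + 37)/(K + (6 + 2*(-4))) = (37 + U)/(K + (6 - 8)) = (37 + U)/(K - 2) = (37 + U)/(-2 + K))
F(1, 40) + G(-18, -4) = (37 + 1)/(-2 + 40) - 18 = 38/38 - 18 = (1/38)*38 - 18 = 1 - 18 = -17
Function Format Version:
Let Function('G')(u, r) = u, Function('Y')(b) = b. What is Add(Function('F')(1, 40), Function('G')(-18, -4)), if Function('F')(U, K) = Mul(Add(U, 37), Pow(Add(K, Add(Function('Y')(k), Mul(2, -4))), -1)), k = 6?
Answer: -17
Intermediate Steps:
Function('F')(U, K) = Mul(Pow(Add(-2, K), -1), Add(37, U)) (Function('F')(U, K) = Mul(Add(U, 37), Pow(Add(K, Add(6, Mul(2, -4))), -1)) = Mul(Add(37, U), Pow(Add(K, Add(6, -8)), -1)) = Mul(Add(37, U), Pow(Add(K, -2), -1)) = Mul(Add(37, U), Pow(Add(-2, K), -1)) = Mul(Pow(Add(-2, K), -1), Add(37, U)))
Add(Function('F')(1, 40), Function('G')(-18, -4)) = Add(Mul(Pow(Add(-2, 40), -1), Add(37, 1)), -18) = Add(Mul(Pow(38, -1), 38), -18) = Add(Mul(Rational(1, 38), 38), -18) = Add(1, -18) = -17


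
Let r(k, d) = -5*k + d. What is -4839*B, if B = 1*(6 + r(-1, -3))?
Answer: -38712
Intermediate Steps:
r(k, d) = d - 5*k
B = 8 (B = 1*(6 + (-3 - 5*(-1))) = 1*(6 + (-3 + 5)) = 1*(6 + 2) = 1*8 = 8)
-4839*B = -4839*8 = -38712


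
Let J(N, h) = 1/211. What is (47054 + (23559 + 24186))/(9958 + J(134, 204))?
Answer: 20002589/2101139 ≈ 9.5199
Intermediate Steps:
J(N, h) = 1/211
(47054 + (23559 + 24186))/(9958 + J(134, 204)) = (47054 + (23559 + 24186))/(9958 + 1/211) = (47054 + 47745)/(2101139/211) = 94799*(211/2101139) = 20002589/2101139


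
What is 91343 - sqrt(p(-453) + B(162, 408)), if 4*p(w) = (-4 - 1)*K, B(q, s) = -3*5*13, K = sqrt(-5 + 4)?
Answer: 91343 - sqrt(-780 - 5*I)/2 ≈ 91343.0 + 13.964*I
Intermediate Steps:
K = I (K = sqrt(-1) = I ≈ 1.0*I)
B(q, s) = -195 (B(q, s) = -15*13 = -195)
p(w) = -5*I/4 (p(w) = ((-4 - 1)*I)/4 = (-5*I)/4 = -5*I/4)
91343 - sqrt(p(-453) + B(162, 408)) = 91343 - sqrt(-5*I/4 - 195) = 91343 - sqrt(-195 - 5*I/4)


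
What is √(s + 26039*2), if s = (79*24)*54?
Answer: √154462 ≈ 393.02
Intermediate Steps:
s = 102384 (s = 1896*54 = 102384)
√(s + 26039*2) = √(102384 + 26039*2) = √(102384 + 52078) = √154462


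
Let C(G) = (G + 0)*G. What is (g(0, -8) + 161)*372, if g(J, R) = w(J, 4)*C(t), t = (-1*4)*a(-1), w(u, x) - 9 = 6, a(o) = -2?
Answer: 417012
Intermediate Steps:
w(u, x) = 15 (w(u, x) = 9 + 6 = 15)
t = 8 (t = -1*4*(-2) = -4*(-2) = 8)
C(G) = G² (C(G) = G*G = G²)
g(J, R) = 960 (g(J, R) = 15*8² = 15*64 = 960)
(g(0, -8) + 161)*372 = (960 + 161)*372 = 1121*372 = 417012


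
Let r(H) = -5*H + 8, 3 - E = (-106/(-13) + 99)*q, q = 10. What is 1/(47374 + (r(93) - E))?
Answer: 13/623812 ≈ 2.0840e-5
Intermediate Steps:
E = -13891/13 (E = 3 - (-106/(-13) + 99)*10 = 3 - (-106*(-1/13) + 99)*10 = 3 - (106/13 + 99)*10 = 3 - 1393*10/13 = 3 - 1*13930/13 = 3 - 13930/13 = -13891/13 ≈ -1068.5)
r(H) = 8 - 5*H
1/(47374 + (r(93) - E)) = 1/(47374 + ((8 - 5*93) - 1*(-13891/13))) = 1/(47374 + ((8 - 465) + 13891/13)) = 1/(47374 + (-457 + 13891/13)) = 1/(47374 + 7950/13) = 1/(623812/13) = 13/623812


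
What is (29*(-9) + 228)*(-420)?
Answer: 13860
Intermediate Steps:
(29*(-9) + 228)*(-420) = (-261 + 228)*(-420) = -33*(-420) = 13860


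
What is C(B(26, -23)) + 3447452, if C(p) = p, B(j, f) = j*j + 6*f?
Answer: 3447990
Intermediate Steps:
B(j, f) = j² + 6*f
C(B(26, -23)) + 3447452 = (26² + 6*(-23)) + 3447452 = (676 - 138) + 3447452 = 538 + 3447452 = 3447990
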